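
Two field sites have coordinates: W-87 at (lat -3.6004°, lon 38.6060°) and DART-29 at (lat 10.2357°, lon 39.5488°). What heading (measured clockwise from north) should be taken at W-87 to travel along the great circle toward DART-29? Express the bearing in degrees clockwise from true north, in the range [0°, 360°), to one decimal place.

Δλ = 0.9428°
y = sin Δλ · cos φ₂ = 0.016192
x = cos φ₁ sin φ₂ − sin φ₁ cos φ₂ cos Δλ = 0.239137
θ = atan2(y, x) = 3.8737° → 3.8737° (mod 360°)

3.9°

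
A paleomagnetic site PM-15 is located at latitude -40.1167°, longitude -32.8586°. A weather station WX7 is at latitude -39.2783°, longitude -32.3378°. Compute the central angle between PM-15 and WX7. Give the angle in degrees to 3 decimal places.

Δφ = 0.8384°,  Δλ = 0.5208°
a = sin²(Δφ/2) + cos φ₁ cos φ₂ sin²(Δλ/2) = 0.000066
c = 2·arcsin(√a) = 0.016218 rad = 0.9292°

0.929°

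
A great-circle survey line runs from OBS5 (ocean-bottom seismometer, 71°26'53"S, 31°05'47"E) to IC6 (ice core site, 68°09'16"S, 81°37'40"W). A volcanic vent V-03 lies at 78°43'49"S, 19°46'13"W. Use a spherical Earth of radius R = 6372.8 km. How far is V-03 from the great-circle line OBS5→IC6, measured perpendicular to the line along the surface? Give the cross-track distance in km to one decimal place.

17.8 km

OBS5: φ = -71.44806°, λ = +31.09639°
IC6: φ = -68.15444°, λ = -81.62778°
V-03: φ = -78.73028°, λ = -19.77028°
δ₁₃ = central angle OBS5→V-03 = 0.249654 rad  (haversine)
θ₁₃ = bearing OBS5→V-03 = 217.847°,  θ₁₂ = bearing OBS5→IC6 = 218.493°
dₓₜ = R·arcsin(sin δ₁₃ · sin(θ₁₃ − θ₁₂)) = 6372.8·arcsin(0.24707·sin(-0.647°)) = -17.770 km
|dₓₜ| = 17.770 km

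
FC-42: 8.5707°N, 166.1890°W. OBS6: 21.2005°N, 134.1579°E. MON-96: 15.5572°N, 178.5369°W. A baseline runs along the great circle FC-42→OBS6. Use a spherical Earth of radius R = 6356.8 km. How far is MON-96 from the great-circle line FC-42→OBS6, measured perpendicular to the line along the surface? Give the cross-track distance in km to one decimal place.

307.6 km

δ₁₃ = central angle FC-42→MON-96 = 0.243341 rad  (haversine)
θ₁₃ = bearing FC-42→MON-96 = 301.239°,  θ₁₂ = bearing FC-42→OBS6 = 289.657°
dₓₜ = R·arcsin(sin δ₁₃ · sin(θ₁₃ − θ₁₂)) = 6356.8·arcsin(0.24095·sin(11.582°)) = 307.632 km
|dₓₜ| = 307.632 km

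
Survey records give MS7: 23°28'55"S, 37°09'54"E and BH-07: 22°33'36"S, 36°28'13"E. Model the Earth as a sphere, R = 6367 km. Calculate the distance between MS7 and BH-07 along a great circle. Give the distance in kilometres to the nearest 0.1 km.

MS7: φ = -23.48194°, λ = +37.16500°
BH-07: φ = -22.56000°, λ = +36.47028°
Δφ = 0.9219°,  Δλ = -0.6947°
a = sin²(Δφ/2) + cos φ₁ cos φ₂ sin²(Δλ/2) = 0.000096
c = 2·arcsin(√a) = 0.019582 rad = 1.1220°
d = R·c = 6367 × 0.019582 = 124.7 km

124.7 km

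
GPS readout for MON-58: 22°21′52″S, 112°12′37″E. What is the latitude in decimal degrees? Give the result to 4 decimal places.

22.3644°S

22° + 21′/60 + 52″/3600 = 22 + 0.35000 + 0.01444 = 22.3644°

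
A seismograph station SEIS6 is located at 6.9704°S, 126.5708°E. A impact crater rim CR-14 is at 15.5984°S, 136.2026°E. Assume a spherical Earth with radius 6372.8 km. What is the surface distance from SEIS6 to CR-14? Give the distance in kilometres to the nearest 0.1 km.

1422.1 km

Δφ = -8.6280°,  Δλ = 9.6318°
a = sin²(Δφ/2) + cos φ₁ cos φ₂ sin²(Δλ/2) = 0.012397
c = 2·arcsin(√a) = 0.223146 rad = 12.7853°
d = R·c = 6372.8 × 0.223146 = 1422.1 km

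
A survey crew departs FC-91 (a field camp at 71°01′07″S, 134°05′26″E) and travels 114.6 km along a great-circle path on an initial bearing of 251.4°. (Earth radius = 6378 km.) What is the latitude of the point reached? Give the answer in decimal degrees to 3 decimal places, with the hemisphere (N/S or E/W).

FC-91: φ = -71.01861°, λ = +134.09056°
δ = d/R = 114.6/6378 = 0.017968 rad
φ₂ = arcsin(sin φ₁ cos δ + cos φ₁ sin δ cos θ)
   = arcsin(-0.94562·0.99984 + 0.32526·0.01797·-0.31896) = -71.32241°
λ₂ = λ₁ + atan2(sin θ sin δ cos φ₁, cos δ − sin φ₁ sin φ₂) = 131.04247°

71.322°S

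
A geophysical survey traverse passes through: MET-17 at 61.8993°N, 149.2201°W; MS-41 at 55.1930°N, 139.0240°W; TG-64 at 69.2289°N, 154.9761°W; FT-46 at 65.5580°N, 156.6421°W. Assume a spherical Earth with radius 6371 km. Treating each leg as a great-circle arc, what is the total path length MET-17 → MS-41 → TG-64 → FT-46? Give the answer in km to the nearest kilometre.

MET-17→MS-41: c = 0.149055 rad, d = 949.63 km
MS-41→TG-64: c = 0.275282 rad, d = 1753.82 km
TG-64→FT-46: c = 0.065031 rad, d = 414.31 km
Total = 949.63 + 1753.82 + 414.31 = 3117.76 km

3118 km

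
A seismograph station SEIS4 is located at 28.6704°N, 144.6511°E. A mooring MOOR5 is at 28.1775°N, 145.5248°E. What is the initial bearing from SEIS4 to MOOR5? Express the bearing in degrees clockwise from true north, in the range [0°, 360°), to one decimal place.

Δλ = 0.8737°
y = sin Δλ · cos φ₂ = 0.013441
x = cos φ₁ sin φ₂ − sin φ₁ cos φ₂ cos Δλ = -0.008553
θ = atan2(y, x) = 122.4710° → 122.4710° (mod 360°)

122.5°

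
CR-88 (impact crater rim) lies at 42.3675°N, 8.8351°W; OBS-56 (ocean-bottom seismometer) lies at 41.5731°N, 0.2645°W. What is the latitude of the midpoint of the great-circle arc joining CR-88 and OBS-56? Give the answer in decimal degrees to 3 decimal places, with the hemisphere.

Bx = cos φ₂ cos Δλ = 0.739756,  By = cos φ₂ sin Δλ = 0.111489
φₘ = atan2(sin φ₁ + sin φ₂, √((cos φ₁ + Bx)² + By²)) = 42.05006°
λₘ = λ₁ + atan2(By, cos φ₁ + Bx) = -4.52303°

42.050°N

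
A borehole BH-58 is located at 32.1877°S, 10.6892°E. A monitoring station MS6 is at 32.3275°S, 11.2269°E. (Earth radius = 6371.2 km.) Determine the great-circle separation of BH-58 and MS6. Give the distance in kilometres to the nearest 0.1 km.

Δφ = -0.1398°,  Δλ = 0.5377°
a = sin²(Δφ/2) + cos φ₁ cos φ₂ sin²(Δλ/2) = 0.000017
c = 2·arcsin(√a) = 0.008303 rad = 0.4757°
d = R·c = 6371.2 × 0.008303 = 52.9 km

52.9 km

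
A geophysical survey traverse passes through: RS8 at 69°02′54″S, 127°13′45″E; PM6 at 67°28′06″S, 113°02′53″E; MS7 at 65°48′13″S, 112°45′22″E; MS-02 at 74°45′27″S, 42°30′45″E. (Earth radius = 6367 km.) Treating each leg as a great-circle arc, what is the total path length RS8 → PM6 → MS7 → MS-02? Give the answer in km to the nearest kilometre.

RS8: φ = -69.04833°, λ = +127.22917°
PM6: φ = -67.46833°, λ = +113.04806°
MS7: φ = -65.80361°, λ = +112.75611°
MS-02: φ = -74.75750°, λ = +42.51250°
RS8→PM6: c = 0.095491 rad, d = 607.99 km
PM6→MS7: c = 0.029125 rad, d = 185.44 km
MS7→MS-02: c = 0.411600 rad, d = 2620.66 km
Total = 607.99 + 185.44 + 2620.66 = 3414.09 km

3414 km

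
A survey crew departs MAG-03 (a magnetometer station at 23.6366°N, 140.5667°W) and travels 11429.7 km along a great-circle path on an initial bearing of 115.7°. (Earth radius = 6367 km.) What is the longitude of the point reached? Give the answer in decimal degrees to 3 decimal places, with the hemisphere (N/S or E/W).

δ = d/R = 11429.7/6367 = 1.795147 rad
φ₂ = arcsin(sin φ₁ cos δ + cos φ₁ sin δ cos θ)
   = arcsin(0.40093·-0.22247 + 0.91611·0.97494·-0.43366) = -28.45829°
λ₂ = λ₁ + atan2(sin θ sin δ cos φ₁, cos δ − sin φ₁ sin φ₂) = -48.33092°

48.331°W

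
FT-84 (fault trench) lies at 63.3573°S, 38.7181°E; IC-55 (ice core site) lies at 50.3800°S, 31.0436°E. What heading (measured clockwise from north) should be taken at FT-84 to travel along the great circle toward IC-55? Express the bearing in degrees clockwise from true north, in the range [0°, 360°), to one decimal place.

338.8°

Δλ = -7.6745°
y = sin Δλ · cos φ₂ = -0.085161
x = cos φ₁ sin φ₂ − sin φ₁ cos φ₂ cos Δλ = 0.219460
θ = atan2(y, x) = -21.2086° → 338.7914° (mod 360°)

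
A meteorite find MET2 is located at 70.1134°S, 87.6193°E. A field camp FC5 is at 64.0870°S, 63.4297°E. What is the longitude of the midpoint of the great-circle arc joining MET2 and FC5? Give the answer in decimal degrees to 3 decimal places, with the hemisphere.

73.995°E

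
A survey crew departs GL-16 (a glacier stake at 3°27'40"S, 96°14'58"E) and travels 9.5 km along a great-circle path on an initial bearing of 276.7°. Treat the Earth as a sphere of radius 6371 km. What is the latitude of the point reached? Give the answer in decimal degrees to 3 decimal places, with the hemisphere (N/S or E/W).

GL-16: φ = -3.46111°, λ = +96.24944°
δ = d/R = 9.5/6371 = 0.001491 rad
φ₂ = arcsin(sin φ₁ cos δ + cos φ₁ sin δ cos θ)
   = arcsin(-0.06037·1.00000 + 0.99818·0.00149·0.11667) = -3.45114°
λ₂ = λ₁ + atan2(sin θ sin δ cos φ₁, cos δ − sin φ₁ sin φ₂) = 96.16444°

3.451°S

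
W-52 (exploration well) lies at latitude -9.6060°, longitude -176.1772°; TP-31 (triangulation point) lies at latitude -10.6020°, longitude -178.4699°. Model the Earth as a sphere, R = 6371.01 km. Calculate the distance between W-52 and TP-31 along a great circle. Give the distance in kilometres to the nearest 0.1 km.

274.3 km

Δφ = -0.9960°,  Δλ = -2.2927°
a = sin²(Δφ/2) + cos φ₁ cos φ₂ sin²(Δλ/2) = 0.000463
c = 2·arcsin(√a) = 0.043059 rad = 2.4671°
d = R·c = 6371.01 × 0.043059 = 274.3 km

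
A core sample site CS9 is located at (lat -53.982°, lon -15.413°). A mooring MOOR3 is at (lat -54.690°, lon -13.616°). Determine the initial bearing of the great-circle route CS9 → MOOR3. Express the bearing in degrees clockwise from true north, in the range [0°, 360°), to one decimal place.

Δλ = 1.7970°
y = sin Δλ · cos φ₂ = 0.018125
x = cos φ₁ sin φ₂ − sin φ₁ cos φ₂ cos Δλ = -0.012587
θ = atan2(y, x) = 124.7770° → 124.7770° (mod 360°)

124.8°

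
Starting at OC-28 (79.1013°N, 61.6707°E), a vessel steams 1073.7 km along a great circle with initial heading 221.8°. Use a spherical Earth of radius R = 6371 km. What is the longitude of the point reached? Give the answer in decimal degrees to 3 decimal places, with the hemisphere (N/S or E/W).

41.791°E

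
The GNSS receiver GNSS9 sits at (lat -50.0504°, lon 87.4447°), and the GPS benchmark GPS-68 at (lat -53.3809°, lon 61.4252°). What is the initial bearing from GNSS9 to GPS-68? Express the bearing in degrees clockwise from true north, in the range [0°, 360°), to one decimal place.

Δλ = -26.0195°
y = sin Δλ · cos φ₂ = -0.261668
x = cos φ₁ sin φ₂ − sin φ₁ cos φ₂ cos Δλ = -0.104443
θ = atan2(y, x) = -111.7591° → 248.2409° (mod 360°)

248.2°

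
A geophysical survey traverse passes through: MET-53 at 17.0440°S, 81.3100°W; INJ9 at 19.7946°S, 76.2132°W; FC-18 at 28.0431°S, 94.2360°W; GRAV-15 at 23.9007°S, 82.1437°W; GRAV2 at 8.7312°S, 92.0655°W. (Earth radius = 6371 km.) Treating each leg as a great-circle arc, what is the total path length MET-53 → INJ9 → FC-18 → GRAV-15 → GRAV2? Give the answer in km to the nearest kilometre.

5946 km

MET-53→INJ9: c = 0.097085 rad, d = 618.53 km
INJ9→FC-18: c = 0.321039 rad, d = 2045.34 km
FC-18→GRAV-15: c = 0.202915 rad, d = 1292.77 km
GRAV-15→GRAV2: c = 0.312263 rad, d = 1989.43 km
Total = 618.53 + 2045.34 + 1292.77 + 1989.43 = 5946.06 km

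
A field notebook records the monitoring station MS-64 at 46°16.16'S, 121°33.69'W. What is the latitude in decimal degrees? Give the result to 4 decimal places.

46° + 16.16′/60 = 46 + 0.26933 = 46.2693°

46.2693°S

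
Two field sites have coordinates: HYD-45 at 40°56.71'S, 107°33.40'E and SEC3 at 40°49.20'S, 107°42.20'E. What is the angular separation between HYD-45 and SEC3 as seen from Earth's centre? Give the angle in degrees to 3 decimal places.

0.167°

HYD-45: φ = -40.94517°, λ = +107.55667°
SEC3: φ = -40.82000°, λ = +107.70333°
Δφ = 0.1252°,  Δλ = 0.1467°
a = sin²(Δφ/2) + cos φ₁ cos φ₂ sin²(Δλ/2) = 0.000002
c = 2·arcsin(√a) = 0.002919 rad = 0.1672°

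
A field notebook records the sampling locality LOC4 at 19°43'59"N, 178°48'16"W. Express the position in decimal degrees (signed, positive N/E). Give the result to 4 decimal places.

+19.7331°, -178.8044°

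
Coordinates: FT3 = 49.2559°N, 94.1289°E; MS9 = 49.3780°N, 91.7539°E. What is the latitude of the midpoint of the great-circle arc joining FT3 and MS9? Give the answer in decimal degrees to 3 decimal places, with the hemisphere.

49.323°N

Bx = cos φ₂ cos Δλ = 0.650506,  By = cos φ₂ sin Δλ = -0.026980
φₘ = atan2(sin φ₁ + sin φ₂, √((cos φ₁ + Bx)² + By²)) = 49.32303°
λₘ = λ₁ + atan2(By, cos φ₁ + Bx) = 92.94287°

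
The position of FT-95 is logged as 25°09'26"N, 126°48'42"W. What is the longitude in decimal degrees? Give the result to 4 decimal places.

126° + 48′/60 + 42″/3600 = 126 + 0.80000 + 0.01167 = 126.8117°

126.8117°W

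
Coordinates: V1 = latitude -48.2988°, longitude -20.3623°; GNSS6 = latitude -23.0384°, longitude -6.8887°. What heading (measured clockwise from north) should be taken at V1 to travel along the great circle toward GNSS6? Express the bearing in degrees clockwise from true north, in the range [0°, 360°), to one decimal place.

Δλ = 13.4736°
y = sin Δλ · cos φ₂ = 0.214414
x = cos φ₁ sin φ₂ − sin φ₁ cos φ₂ cos Δλ = 0.407823
θ = atan2(y, x) = 27.7333° → 27.7333° (mod 360°)

27.7°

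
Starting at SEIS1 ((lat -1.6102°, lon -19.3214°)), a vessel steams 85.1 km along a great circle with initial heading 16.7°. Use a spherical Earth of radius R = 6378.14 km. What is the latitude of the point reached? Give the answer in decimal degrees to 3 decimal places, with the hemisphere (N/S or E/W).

δ = d/R = 85.1/6378.14 = 0.013342 rad
φ₂ = arcsin(sin φ₁ cos δ + cos φ₁ sin δ cos θ)
   = arcsin(-0.02810·0.99991 + 0.99961·0.01334·0.95782) = -0.87797°
λ₂ = λ₁ + atan2(sin θ sin δ cos φ₁, cos δ − sin φ₁ sin φ₂) = -19.10170°

0.878°S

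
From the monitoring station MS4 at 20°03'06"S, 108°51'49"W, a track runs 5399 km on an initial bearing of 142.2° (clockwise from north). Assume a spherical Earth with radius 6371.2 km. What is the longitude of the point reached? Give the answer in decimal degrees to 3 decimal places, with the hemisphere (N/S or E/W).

61.211°W

MS4: φ = -20.05167°, λ = -108.86361°
δ = d/R = 5399/6371.2 = 0.847407 rad
φ₂ = arcsin(sin φ₁ cos δ + cos φ₁ sin δ cos θ)
   = arcsin(-0.34287·0.66193 + 0.93938·0.74957·-0.79016) = -51.56614°
λ₂ = λ₁ + atan2(sin θ sin δ cos φ₁, cos δ − sin φ₁ sin φ₂) = -61.21125°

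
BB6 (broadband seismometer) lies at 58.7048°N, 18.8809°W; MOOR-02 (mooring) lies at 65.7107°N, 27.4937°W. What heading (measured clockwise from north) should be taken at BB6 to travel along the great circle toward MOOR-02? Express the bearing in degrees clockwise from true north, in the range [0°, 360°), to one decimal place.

333.9°

Δλ = -8.6128°
y = sin Δλ · cos φ₂ = -0.061601
x = cos φ₁ sin φ₂ − sin φ₁ cos φ₂ cos Δλ = 0.125935
θ = atan2(y, x) = -26.0656° → 333.9344° (mod 360°)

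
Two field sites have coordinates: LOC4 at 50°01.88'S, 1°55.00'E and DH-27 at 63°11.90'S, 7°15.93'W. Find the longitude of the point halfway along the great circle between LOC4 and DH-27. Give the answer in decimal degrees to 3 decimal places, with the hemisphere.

LOC4: φ = -50.03133°, λ = +1.91667°
DH-27: φ = -63.19833°, λ = -7.26550°
Bx = cos φ₂ cos Δλ = 0.445126,  By = cos φ₂ sin Δλ = -0.071952
φₘ = atan2(sin φ₁ + sin φ₂, √((cos φ₁ + Bx)² + By²)) = -56.69678°
λₘ = λ₁ + atan2(By, cos φ₁ + Bx) = -1.86871°

1.869°W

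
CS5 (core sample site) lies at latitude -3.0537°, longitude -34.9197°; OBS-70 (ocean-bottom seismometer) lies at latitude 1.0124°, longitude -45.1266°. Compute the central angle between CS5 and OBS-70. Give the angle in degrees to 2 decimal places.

10.98°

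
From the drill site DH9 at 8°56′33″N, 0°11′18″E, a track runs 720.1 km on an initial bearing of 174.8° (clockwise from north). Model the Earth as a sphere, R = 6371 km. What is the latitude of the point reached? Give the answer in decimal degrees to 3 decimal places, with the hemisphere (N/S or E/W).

2.493°N

DH9: φ = +8.94250°, λ = +0.18833°
δ = d/R = 720.1/6371 = 0.113028 rad
φ₂ = arcsin(sin φ₁ cos δ + cos φ₁ sin δ cos θ)
   = arcsin(0.15544·0.99362 + 0.98784·0.11279·-0.99588) = 2.49278°
λ₂ = λ₁ + atan2(sin θ sin δ cos φ₁, cos δ − sin φ₁ sin φ₂) = 0.77459°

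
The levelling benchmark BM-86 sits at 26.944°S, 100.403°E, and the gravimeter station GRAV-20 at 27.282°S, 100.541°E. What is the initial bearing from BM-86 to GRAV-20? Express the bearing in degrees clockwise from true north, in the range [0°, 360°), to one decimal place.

160.1°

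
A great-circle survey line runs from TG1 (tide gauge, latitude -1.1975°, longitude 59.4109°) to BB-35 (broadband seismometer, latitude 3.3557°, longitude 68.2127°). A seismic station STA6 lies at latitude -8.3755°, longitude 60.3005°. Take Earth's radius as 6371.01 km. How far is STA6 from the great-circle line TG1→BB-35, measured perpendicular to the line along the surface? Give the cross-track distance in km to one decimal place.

δ₁₃ = central angle TG1→STA6 = 0.126230 rad  (haversine)
θ₁₃ = bearing TG1→STA6 = 172.992°,  θ₁₂ = bearing TG1→BB-35 = 62.612°
dₓₜ = R·arcsin(sin δ₁₃ · sin(θ₁₃ − θ₁₂)) = 6371.01·arcsin(0.12590·sin(110.380°)) = 753.631 km
|dₓₜ| = 753.631 km

753.6 km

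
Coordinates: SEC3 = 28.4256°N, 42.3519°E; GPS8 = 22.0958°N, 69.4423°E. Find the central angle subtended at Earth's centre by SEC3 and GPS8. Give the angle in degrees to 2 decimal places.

25.24°

Δφ = -6.3298°,  Δλ = 27.0904°
a = sin²(Δφ/2) + cos φ₁ cos φ₂ sin²(Δλ/2) = 0.047747
c = 2·arcsin(√a) = 0.440576 rad = 25.2431°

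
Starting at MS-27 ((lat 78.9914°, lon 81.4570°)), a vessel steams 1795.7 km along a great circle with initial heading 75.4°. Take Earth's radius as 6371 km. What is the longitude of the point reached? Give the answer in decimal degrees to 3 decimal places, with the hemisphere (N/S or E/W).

148.394°E

δ = d/R = 1795.7/6371 = 0.281855 rad
φ₂ = arcsin(sin φ₁ cos δ + cos φ₁ sin δ cos θ)
   = arcsin(0.98160·0.96054 + 0.19096·0.27814·0.25207) = 72.98999°
λ₂ = λ₁ + atan2(sin θ sin δ cos φ₁, cos δ − sin φ₁ sin φ₂) = 148.39370°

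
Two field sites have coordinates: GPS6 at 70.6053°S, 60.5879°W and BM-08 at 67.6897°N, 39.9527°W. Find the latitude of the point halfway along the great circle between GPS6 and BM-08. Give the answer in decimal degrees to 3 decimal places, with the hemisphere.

Bx = cos φ₂ cos Δλ = 0.355267,  By = cos φ₂ sin Δλ = 0.133785
φₘ = atan2(sin φ₁ + sin φ₂, √((cos φ₁ + Bx)² + By²)) = -1.48164°
λₘ = λ₁ + atan2(By, cos φ₁ + Bx) = -49.57346°

1.482°S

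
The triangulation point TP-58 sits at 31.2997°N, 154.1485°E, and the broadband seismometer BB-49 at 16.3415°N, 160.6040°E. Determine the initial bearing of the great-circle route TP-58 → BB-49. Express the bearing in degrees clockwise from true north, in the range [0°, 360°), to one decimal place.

Δλ = 6.4555°
y = sin Δλ · cos φ₂ = 0.107889
x = cos φ₁ sin φ₂ − sin φ₁ cos φ₂ cos Δλ = -0.254953
θ = atan2(y, x) = 157.0632° → 157.0632° (mod 360°)

157.1°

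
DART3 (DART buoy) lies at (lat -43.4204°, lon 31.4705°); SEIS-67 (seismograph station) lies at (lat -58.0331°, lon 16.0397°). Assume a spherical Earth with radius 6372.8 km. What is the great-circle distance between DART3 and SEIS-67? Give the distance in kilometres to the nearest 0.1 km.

Δφ = -14.6127°,  Δλ = -15.4308°
a = sin²(Δφ/2) + cos φ₁ cos φ₂ sin²(Δλ/2) = 0.023104
c = 2·arcsin(√a) = 0.305184 rad = 17.4858°
d = R·c = 6372.8 × 0.305184 = 1944.9 km

1944.9 km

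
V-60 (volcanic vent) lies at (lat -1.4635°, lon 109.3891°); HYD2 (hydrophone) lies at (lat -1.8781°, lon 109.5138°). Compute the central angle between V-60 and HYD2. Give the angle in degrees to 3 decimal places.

Δφ = -0.4146°,  Δλ = 0.1247°
a = sin²(Δφ/2) + cos φ₁ cos φ₂ sin²(Δλ/2) = 0.000014
c = 2·arcsin(√a) = 0.007556 rad = 0.4329°

0.433°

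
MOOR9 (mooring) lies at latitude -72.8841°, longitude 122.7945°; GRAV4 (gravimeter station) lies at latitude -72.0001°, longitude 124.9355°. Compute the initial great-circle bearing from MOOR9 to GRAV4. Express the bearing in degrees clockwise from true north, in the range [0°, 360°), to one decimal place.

37.2°

Δλ = 2.1410°
y = sin Δλ · cos φ₂ = 0.011544
x = cos φ₁ sin φ₂ − sin φ₁ cos φ₂ cos Δλ = 0.015222
θ = atan2(y, x) = 37.1770° → 37.1770° (mod 360°)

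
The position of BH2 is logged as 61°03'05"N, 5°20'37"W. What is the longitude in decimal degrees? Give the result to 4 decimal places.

5.3436°W

5° + 20′/60 + 37″/3600 = 5 + 0.33333 + 0.01028 = 5.3436°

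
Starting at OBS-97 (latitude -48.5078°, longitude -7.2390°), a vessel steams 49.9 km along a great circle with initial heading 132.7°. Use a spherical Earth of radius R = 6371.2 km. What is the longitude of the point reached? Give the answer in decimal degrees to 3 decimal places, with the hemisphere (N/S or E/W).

δ = d/R = 49.9/6371.2 = 0.007832 rad
φ₂ = arcsin(sin φ₁ cos δ + cos φ₁ sin δ cos θ)
   = arcsin(-0.74905·0.99997 + 0.66252·0.00783·-0.67816) = -48.81104°
λ₂ = λ₁ + atan2(sin θ sin δ cos φ₁, cos δ − sin φ₁ sin φ₂) = -6.73821°

6.738°W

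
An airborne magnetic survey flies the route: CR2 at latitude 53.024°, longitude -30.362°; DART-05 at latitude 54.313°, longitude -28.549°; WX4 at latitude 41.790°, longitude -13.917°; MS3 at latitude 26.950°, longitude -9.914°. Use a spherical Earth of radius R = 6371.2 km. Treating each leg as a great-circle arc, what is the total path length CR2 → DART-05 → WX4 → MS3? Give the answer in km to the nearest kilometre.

3636 km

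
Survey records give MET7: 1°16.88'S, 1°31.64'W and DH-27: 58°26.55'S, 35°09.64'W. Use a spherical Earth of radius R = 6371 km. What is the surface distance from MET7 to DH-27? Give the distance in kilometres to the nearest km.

MET7: φ = -1.28133°, λ = -1.52733°
DH-27: φ = -58.44250°, λ = -35.16067°
Δφ = -57.1612°,  Δλ = -33.6333°
a = sin²(Δφ/2) + cos φ₁ cos φ₂ sin²(Δλ/2) = 0.272655
c = 2·arcsin(√a) = 1.098772 rad = 62.9550°
d = R·c = 6371 × 1.098772 = 7000.3 km

7000 km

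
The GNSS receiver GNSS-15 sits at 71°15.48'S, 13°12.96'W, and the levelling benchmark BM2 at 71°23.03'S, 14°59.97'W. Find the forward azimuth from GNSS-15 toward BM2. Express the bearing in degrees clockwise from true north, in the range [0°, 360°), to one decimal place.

256.7°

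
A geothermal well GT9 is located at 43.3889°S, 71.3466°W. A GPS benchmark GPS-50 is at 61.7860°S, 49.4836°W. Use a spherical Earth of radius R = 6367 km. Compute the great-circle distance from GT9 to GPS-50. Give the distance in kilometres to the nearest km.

Δφ = -18.3971°,  Δλ = 21.8630°
a = sin²(Δφ/2) + cos φ₁ cos φ₂ sin²(Δλ/2) = 0.037909
c = 2·arcsin(√a) = 0.391908 rad = 22.4547°
d = R·c = 6367 × 0.391908 = 2495.3 km

2495 km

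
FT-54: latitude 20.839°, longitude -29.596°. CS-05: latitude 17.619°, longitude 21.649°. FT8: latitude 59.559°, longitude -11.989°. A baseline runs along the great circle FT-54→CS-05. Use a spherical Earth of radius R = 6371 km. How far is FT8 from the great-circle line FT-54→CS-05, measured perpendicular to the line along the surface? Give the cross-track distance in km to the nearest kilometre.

4233 km

δ₁₃ = central angle FT-54→FT8 = 0.710509 rad  (haversine)
θ₁₃ = bearing FT-54→FT8 = 13.590°,  θ₁₂ = bearing FT-54→CS-05 = 84.571°
dₓₜ = R·arcsin(sin δ₁₃ · sin(θ₁₃ − θ₁₂)) = 6371·arcsin(0.65222·sin(-70.981°)) = -4233.114 km
|dₓₜ| = 4233.114 km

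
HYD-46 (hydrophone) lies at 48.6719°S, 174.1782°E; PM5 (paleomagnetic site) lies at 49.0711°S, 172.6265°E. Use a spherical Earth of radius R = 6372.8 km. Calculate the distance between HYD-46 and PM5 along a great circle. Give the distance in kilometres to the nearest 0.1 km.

121.9 km

Δφ = -0.3992°,  Δλ = -1.5517°
a = sin²(Δφ/2) + cos φ₁ cos φ₂ sin²(Δλ/2) = 0.000091
c = 2·arcsin(√a) = 0.019127 rad = 1.0959°
d = R·c = 6372.8 × 0.019127 = 121.9 km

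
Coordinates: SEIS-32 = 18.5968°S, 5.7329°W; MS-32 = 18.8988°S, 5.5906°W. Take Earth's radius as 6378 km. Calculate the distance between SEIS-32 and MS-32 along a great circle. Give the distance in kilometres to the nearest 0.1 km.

Δφ = -0.3020°,  Δλ = 0.1423°
a = sin²(Δφ/2) + cos φ₁ cos φ₂ sin²(Δλ/2) = 0.000008
c = 2·arcsin(√a) = 0.005772 rad = 0.3307°
d = R·c = 6378 × 0.005772 = 36.8 km

36.8 km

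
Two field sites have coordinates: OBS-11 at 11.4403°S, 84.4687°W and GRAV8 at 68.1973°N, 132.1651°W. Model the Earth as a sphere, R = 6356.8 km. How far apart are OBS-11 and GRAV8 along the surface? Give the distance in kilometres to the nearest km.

9598 km

Δφ = 79.6376°,  Δλ = -47.6964°
a = sin²(Δφ/2) + cos φ₁ cos φ₂ sin²(Δλ/2) = 0.469572
c = 2·arcsin(√a) = 1.509902 rad = 86.5110°
d = R·c = 6356.8 × 1.509902 = 9598.1 km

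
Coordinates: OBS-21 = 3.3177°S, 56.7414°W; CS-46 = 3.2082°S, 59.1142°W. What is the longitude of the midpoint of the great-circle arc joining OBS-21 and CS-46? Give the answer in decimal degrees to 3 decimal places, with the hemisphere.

57.928°W

Bx = cos φ₂ cos Δλ = 0.997577,  By = cos φ₂ sin Δλ = -0.041336
φₘ = atan2(sin φ₁ + sin φ₂, √((cos φ₁ + Bx)² + By²)) = -3.26365°
λₘ = λ₁ + atan2(By, cos φ₁ + Bx) = -57.92786°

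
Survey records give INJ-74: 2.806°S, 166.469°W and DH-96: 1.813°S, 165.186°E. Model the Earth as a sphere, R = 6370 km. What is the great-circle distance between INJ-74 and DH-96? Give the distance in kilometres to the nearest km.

Δφ = 0.9930°,  Δλ = -28.3450°
a = sin²(Δφ/2) + cos φ₁ cos φ₂ sin²(Δλ/2) = 0.059921
c = 2·arcsin(√a) = 0.494601 rad = 28.3385°
d = R·c = 6370 × 0.494601 = 3150.6 km

3151 km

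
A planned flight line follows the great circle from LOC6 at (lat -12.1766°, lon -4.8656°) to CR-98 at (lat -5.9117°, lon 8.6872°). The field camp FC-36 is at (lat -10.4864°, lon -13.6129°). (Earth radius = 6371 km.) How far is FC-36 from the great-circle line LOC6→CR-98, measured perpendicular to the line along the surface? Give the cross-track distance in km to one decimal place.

544.4 km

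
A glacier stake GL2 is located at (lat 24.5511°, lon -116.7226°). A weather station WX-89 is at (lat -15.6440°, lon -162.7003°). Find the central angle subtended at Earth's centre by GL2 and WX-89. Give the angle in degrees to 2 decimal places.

60.22°

Δφ = -40.1951°,  Δλ = -45.9777°
a = sin²(Δφ/2) + cos φ₁ cos φ₂ sin²(Δλ/2) = 0.251676
c = 2·arcsin(√a) = 1.051063 rad = 60.2215°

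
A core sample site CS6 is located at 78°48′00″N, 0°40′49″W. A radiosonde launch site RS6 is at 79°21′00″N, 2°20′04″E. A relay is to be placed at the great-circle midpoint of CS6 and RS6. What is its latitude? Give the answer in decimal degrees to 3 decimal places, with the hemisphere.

79.079°N

CS6: φ = +78.80000°, λ = -0.68028°
RS6: φ = +79.35000°, λ = +2.33444°
Bx = cos φ₂ cos Δλ = 0.184553,  By = cos φ₂ sin Δλ = 0.009720
φₘ = atan2(sin φ₁ + sin φ₂, √((cos φ₁ + Bx)² + By²)) = 79.07869°
λₘ = λ₁ + atan2(By, cos φ₁ + Bx) = 0.78959°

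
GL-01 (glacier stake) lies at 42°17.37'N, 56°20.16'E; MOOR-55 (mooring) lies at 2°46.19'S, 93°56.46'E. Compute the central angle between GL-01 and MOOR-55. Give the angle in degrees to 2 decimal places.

56.44°

GL-01: φ = +42.28950°, λ = +56.33600°
MOOR-55: φ = -2.76983°, λ = +93.94100°
Δφ = -45.0593°,  Δλ = 37.6050°
a = sin²(Δφ/2) + cos φ₁ cos φ₂ sin²(Δλ/2) = 0.223570
c = 2·arcsin(√a) = 0.985004 rad = 56.4366°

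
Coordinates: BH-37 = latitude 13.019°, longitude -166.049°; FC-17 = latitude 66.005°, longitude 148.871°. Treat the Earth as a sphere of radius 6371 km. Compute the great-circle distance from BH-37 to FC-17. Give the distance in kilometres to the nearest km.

6777 km

Δφ = 52.9860°,  Δλ = -45.0800°
a = sin²(Δφ/2) + cos φ₁ cos φ₂ sin²(Δλ/2) = 0.257213
c = 2·arcsin(√a) = 1.063778 rad = 60.9500°
d = R·c = 6371 × 1.063778 = 6777.3 km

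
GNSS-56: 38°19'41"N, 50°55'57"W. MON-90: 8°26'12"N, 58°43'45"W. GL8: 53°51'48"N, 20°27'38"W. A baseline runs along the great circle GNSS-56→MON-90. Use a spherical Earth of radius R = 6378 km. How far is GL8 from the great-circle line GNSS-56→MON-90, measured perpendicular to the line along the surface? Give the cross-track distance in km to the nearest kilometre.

GNSS-56: φ = +38.32806°, λ = -50.93250°
MON-90: φ = +8.43667°, λ = -58.72917°
GL8: φ = +53.86333°, λ = -20.46056°
δ₁₃ = central angle GNSS-56→GL8 = 0.452016 rad  (haversine)
θ₁₃ = bearing GNSS-56→GL8 = 43.210°,  θ₁₂ = bearing GNSS-56→MON-90 = 195.236°
dₓₜ = R·arcsin(sin δ₁₃ · sin(θ₁₃ − θ₁₂)) = 6378·arcsin(0.43678·sin(-152.026°)) = -1316.070 km
|dₓₜ| = 1316.070 km

1316 km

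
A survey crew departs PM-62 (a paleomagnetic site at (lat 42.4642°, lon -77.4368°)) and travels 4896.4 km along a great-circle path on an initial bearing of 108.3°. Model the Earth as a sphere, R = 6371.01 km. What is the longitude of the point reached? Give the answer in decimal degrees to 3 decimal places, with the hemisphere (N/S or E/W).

δ = d/R = 4896.4/6371.01 = 0.768544 rad
φ₂ = arcsin(sin φ₁ cos δ + cos φ₁ sin δ cos θ)
   = arcsin(0.67513·0.71892 + 0.73770·0.69509·-0.31399) = 18.92690°
λ₂ = λ₁ + atan2(sin θ sin δ cos φ₁, cos δ − sin φ₁ sin φ₂) = -33.19761°

33.198°W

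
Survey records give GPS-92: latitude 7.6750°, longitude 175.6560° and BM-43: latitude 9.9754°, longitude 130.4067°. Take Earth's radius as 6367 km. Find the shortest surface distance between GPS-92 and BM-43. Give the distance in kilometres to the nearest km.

Δφ = 2.3004°,  Δλ = -45.2493°
a = sin²(Δφ/2) + cos φ₁ cos φ₂ sin²(Δλ/2) = 0.144848
c = 2·arcsin(√a) = 0.780867 rad = 44.7404°
d = R·c = 6367 × 0.780867 = 4971.8 km

4972 km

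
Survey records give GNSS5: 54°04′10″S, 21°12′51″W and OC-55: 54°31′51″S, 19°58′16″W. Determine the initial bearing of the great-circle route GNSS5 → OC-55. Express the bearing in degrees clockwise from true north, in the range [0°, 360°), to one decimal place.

123.0°

GNSS5: φ = -54.06944°, λ = -21.21417°
OC-55: φ = -54.53083°, λ = -19.97111°
Δλ = 1.2431°
y = sin Δλ · cos φ₂ = 0.012588
x = cos φ₁ sin φ₂ − sin φ₁ cos φ₂ cos Δλ = -0.008163
θ = atan2(y, x) = 122.9630° → 122.9630° (mod 360°)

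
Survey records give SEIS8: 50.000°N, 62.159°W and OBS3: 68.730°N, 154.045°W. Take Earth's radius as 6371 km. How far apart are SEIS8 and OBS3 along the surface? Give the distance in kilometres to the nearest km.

5012 km

Δφ = 18.7300°,  Δλ = -91.8860°
a = sin²(Δφ/2) + cos φ₁ cos φ₂ sin²(Δλ/2) = 0.146906
c = 2·arcsin(√a) = 0.786696 rad = 45.0744°
d = R·c = 6371 × 0.786696 = 5012.0 km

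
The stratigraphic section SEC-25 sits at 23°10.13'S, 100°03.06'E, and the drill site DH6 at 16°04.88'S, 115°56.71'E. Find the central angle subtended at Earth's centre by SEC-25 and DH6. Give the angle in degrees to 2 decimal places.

16.55°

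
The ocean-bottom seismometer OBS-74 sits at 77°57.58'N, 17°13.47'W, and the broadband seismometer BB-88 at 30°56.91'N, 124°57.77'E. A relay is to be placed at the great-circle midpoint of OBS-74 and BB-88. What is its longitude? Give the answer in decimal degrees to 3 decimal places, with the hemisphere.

OBS-74: φ = +77.95967°, λ = -17.22450°
BB-88: φ = +30.94850°, λ = +124.96283°
Bx = cos φ₂ cos Δλ = -0.677544,  By = cos φ₂ sin Δλ = 0.525797
φₘ = atan2(sin φ₁ + sin φ₂, √((cos φ₁ + Bx)² + By²)) = 64.72686°
λₘ = λ₁ + atan2(By, cos φ₁ + Bx) = 114.50440°

114.504°E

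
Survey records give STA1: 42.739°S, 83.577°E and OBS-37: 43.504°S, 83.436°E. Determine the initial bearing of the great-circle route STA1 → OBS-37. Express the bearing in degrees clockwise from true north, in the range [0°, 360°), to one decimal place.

187.6°

Δλ = -0.1410°
y = sin Δλ · cos φ₂ = -0.001785
x = cos φ₁ sin φ₂ − sin φ₁ cos φ₂ cos Δλ = -0.013353
θ = atan2(y, x) = -172.3860° → 187.6140° (mod 360°)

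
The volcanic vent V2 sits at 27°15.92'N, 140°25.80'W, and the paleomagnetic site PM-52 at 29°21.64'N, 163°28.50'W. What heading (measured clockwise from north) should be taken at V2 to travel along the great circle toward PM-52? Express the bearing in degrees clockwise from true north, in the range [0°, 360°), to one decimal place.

281.3°

V2: φ = +27.26533°, λ = -140.43000°
PM-52: φ = +29.36067°, λ = -163.47500°
Δλ = -23.0450°
y = sin Δλ · cos φ₂ = -0.341172
x = cos φ₁ sin φ₂ − sin φ₁ cos φ₂ cos Δλ = 0.068425
θ = atan2(y, x) = -78.6593° → 281.3407° (mod 360°)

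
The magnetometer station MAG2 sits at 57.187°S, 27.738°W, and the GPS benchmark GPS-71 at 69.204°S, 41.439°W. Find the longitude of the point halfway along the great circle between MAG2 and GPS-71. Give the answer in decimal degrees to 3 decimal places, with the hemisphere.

33.155°W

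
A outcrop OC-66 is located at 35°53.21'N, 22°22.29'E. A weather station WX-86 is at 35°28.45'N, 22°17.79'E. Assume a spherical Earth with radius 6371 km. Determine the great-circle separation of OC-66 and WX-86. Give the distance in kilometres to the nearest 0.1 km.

46.4 km

OC-66: φ = +35.88683°, λ = +22.37150°
WX-86: φ = +35.47417°, λ = +22.29650°
Δφ = -0.4127°,  Δλ = -0.0750°
a = sin²(Δφ/2) + cos φ₁ cos φ₂ sin²(Δλ/2) = 0.000013
c = 2·arcsin(√a) = 0.007280 rad = 0.4171°
d = R·c = 6371 × 0.007280 = 46.4 km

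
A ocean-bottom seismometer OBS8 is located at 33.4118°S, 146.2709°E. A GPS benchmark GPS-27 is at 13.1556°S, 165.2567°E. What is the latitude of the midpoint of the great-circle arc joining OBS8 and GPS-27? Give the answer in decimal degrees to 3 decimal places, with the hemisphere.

23.570°S

Bx = cos φ₂ cos Δλ = 0.920783,  By = cos φ₂ sin Δλ = 0.316796
φₘ = atan2(sin φ₁ + sin φ₂, √((cos φ₁ + Bx)² + By²)) = -23.57018°
λₘ = λ₁ + atan2(By, cos φ₁ + Bx) = 156.50024°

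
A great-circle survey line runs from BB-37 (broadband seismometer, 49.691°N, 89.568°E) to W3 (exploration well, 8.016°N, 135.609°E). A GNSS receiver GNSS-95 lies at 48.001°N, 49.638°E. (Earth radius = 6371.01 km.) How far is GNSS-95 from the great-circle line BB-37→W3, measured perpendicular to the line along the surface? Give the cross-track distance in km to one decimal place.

δ₁₃ = central angle BB-37→GNSS-95 = 0.454148 rad  (haversine)
θ₁₃ = bearing BB-37→GNSS-95 = 281.769°,  θ₁₂ = bearing BB-37→W3 = 121.333°
dₓₜ = R·arcsin(sin δ₁₃ · sin(θ₁₃ − θ₁₂)) = 6371.01·arcsin(0.43870·sin(160.437°)) = 939.274 km
|dₓₜ| = 939.274 km

939.3 km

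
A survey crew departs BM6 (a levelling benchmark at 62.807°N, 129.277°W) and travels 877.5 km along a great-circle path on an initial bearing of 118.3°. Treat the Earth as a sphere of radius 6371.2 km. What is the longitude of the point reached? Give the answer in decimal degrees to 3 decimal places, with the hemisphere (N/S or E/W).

δ = d/R = 877.5/6371.2 = 0.137729 rad
φ₂ = arcsin(sin φ₁ cos δ + cos φ₁ sin δ cos θ)
   = arcsin(0.88947·0.99053 + 0.45699·0.13729·-0.47409) = 58.35378°
λ₂ = λ₁ + atan2(sin θ sin δ cos φ₁, cos δ − sin φ₁ sin φ₂) = -115.95640°

115.956°W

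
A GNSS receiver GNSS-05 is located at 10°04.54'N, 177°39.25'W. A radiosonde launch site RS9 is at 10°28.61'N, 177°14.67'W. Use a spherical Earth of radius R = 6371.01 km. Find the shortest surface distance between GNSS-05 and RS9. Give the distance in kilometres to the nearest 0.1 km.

63.2 km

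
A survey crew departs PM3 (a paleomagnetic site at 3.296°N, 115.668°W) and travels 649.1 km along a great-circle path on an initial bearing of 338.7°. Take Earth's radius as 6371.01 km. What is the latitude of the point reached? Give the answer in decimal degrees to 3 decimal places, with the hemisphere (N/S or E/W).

δ = d/R = 649.1/6371.01 = 0.101883 rad
φ₂ = arcsin(sin φ₁ cos δ + cos φ₁ sin δ cos θ)
   = arcsin(0.05749·0.99481 + 0.99835·0.10171·0.93169) = 8.73120°
λ₂ = λ₁ + atan2(sin θ sin δ cos φ₁, cos δ − sin φ₁ sin φ₂) = -117.81013°

8.731°N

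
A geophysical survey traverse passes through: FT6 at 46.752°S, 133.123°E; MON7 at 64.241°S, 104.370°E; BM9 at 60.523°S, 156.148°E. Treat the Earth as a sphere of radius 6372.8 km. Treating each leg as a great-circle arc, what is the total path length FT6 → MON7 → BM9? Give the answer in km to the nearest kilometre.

5239 km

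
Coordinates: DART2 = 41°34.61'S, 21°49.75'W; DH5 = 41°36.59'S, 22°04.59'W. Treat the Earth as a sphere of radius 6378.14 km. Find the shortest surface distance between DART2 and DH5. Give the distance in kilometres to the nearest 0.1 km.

20.9 km

DART2: φ = -41.57683°, λ = -21.82917°
DH5: φ = -41.60983°, λ = -22.07650°
Δφ = -0.0330°,  Δλ = -0.2473°
a = sin²(Δφ/2) + cos φ₁ cos φ₂ sin²(Δλ/2) = 0.000003
c = 2·arcsin(√a) = 0.003279 rad = 0.1879°
d = R·c = 6378.14 × 0.003279 = 20.9 km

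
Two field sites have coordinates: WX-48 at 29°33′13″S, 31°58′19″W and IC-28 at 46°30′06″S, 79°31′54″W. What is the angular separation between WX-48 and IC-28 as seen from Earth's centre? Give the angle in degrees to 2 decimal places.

40.37°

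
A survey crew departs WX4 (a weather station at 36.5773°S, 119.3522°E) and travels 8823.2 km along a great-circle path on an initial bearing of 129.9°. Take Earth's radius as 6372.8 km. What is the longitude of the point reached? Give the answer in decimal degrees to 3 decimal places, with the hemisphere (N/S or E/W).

δ = d/R = 8823.2/6372.8 = 1.384509 rad
φ₂ = arcsin(sin φ₁ cos δ + cos φ₁ sin δ cos θ)
   = arcsin(-0.59591·0.18521 + 0.80305·0.98270·-0.64145) = -38.06646°
λ₂ = λ₁ + atan2(sin θ sin δ cos φ₁, cos δ − sin φ₁ sin φ₂) = -133.89778°

133.898°W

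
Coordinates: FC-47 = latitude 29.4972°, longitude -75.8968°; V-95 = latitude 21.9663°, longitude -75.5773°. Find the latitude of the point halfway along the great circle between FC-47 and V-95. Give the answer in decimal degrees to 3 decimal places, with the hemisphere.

Bx = cos φ₂ cos Δλ = 0.927390,  By = cos φ₂ sin Δλ = 0.005171
φₘ = atan2(sin φ₁ + sin φ₂, √((cos φ₁ + Bx)² + By²)) = 25.73184°
λₘ = λ₁ + atan2(By, cos φ₁ + Bx) = -75.73198°

25.732°N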